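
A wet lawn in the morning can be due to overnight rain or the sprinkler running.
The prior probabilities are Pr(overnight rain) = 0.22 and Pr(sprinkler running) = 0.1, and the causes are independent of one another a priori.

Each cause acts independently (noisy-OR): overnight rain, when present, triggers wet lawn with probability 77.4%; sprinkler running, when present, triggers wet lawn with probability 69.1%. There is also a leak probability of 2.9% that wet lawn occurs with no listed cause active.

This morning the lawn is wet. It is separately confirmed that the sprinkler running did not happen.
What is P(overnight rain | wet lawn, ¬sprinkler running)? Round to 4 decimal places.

Under noisy-OR, P(wet lawn | causes) = 1 − (1−0.029)·∏(1−qᵢ) over the active causes.
Weight on overnight rain=true, given the evidence: 0.780554×0.22 = 0.171722
The normalizing constant is 0.029×0.78 + 0.780554×0.22 = 0.194342
P(overnight rain | wet lawn, ¬sprinkler running) = 0.171722/0.194342 ≈ 0.8836

P(overnight rain | wet lawn, ¬sprinkler running) ≈ 0.8836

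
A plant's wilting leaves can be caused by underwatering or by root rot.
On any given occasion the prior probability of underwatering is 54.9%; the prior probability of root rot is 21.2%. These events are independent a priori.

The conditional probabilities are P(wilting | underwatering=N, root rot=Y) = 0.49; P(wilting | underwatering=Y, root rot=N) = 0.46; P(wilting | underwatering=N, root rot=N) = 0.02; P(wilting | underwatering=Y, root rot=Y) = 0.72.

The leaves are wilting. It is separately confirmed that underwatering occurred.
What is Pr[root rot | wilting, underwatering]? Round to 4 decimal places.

Pr[root rot | wilting, underwatering] ≈ 0.2963

Weight on root rot=true, given the evidence: 0.72·0.212 = 0.152640
The normalizing constant is 0.46·0.788 + 0.72·0.212 = 0.515120
P(root rot | wilting, underwatering) = 0.152640/0.515120 ≈ 0.2963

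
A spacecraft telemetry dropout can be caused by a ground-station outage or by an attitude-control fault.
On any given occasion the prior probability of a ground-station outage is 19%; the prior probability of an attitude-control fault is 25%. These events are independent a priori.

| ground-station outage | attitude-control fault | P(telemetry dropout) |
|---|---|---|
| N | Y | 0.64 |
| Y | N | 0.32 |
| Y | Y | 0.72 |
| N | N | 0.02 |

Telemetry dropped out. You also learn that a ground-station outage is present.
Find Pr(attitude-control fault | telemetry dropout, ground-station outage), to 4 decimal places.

Pr(attitude-control fault | telemetry dropout, ground-station outage) ≈ 0.4286

By total probability over both values of attitude-control fault:
  P(telemetry dropout | ground-station outage) = 0.32×0.75 + 0.72×0.25
        = 0.240000 + 0.180000 = 0.420000
Configurations with attitude-control fault contribute 0.180000, so
  P(attitude-control fault | telemetry dropout, ground-station outage) = 0.180000 / 0.420000 ≈ 0.4286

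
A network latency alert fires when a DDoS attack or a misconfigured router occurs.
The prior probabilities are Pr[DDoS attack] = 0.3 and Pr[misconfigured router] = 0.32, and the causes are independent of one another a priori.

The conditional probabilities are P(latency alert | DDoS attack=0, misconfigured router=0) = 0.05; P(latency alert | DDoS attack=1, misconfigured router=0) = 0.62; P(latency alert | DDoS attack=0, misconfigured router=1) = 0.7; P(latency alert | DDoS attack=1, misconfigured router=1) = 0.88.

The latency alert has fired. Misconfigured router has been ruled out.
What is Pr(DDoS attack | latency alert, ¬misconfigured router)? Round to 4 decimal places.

P(latency alert | ¬misconfigured router) = 0.05*0.7 + 0.62*0.3 = 0.035000 + 0.186000 = 0.221000
The DDoS attack-present share is 0.62*0.3 = 0.186000.
So P(DDoS attack | latency alert, ¬misconfigured router) = 0.186000/0.221000 ≈ 0.8416.

Pr(DDoS attack | latency alert, ¬misconfigured router) ≈ 0.8416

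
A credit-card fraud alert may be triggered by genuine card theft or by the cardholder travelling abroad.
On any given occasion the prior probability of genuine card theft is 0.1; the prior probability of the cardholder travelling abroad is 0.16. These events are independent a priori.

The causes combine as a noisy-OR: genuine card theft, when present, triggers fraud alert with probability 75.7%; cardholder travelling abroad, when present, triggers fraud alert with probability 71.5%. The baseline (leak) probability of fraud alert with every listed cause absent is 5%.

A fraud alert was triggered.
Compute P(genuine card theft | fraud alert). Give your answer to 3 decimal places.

P(genuine card theft | fraud alert) ≈ 0.358

Under noisy-OR, P(fraud alert | causes) = 1 − (1−0.05)·∏(1−qᵢ) over the active causes.
Numerator (weight on configurations with genuine card theft): 0.064609 + 0.014947 = 0.079556
Normalizer over all consistent configurations: 0.05*0.9*0.84 + 0.72925*0.9*0.16 + 0.76915*0.1*0.84 + 0.934208*0.1*0.16 = 0.222368
Posterior = 0.079556 / 0.222368 ≈ 0.358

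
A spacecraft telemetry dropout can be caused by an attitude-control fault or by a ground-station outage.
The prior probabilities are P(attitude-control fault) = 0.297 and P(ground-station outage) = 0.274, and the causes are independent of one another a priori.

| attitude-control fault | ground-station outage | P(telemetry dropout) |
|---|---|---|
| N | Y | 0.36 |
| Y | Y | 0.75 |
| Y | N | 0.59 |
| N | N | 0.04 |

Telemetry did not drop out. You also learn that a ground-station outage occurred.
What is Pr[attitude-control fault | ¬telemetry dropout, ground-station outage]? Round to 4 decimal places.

Pr[attitude-control fault | ¬telemetry dropout, ground-station outage] ≈ 0.1417

Sum P(¬telemetry dropout|·) weighted by the priors over both values of attitude-control fault:
  P(¬telemetry dropout | ground-station outage) = 0.64·0.703 + 0.25·0.297
        = 0.449920 + 0.074250 = 0.524170
Keeping only the attitude-control fault-present terms gives 0.074250, so
  P(attitude-control fault | ¬telemetry dropout, ground-station outage) = 0.074250 / 0.524170 ≈ 0.1417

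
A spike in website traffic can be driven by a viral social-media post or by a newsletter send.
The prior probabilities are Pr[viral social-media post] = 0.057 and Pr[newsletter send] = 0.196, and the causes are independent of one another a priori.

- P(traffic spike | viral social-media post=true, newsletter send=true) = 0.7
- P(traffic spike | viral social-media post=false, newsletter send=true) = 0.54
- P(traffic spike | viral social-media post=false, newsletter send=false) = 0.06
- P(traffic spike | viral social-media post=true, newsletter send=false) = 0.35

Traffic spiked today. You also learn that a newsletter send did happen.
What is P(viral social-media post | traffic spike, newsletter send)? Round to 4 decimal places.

P(viral social-media post | traffic spike, newsletter send) ≈ 0.0727

P(traffic spike | newsletter send) = 0.54·0.943 + 0.7·0.057 = 0.509220 + 0.039900 = 0.549120
The viral social-media post-present share is 0.7·0.057 = 0.039900.
So P(viral social-media post | traffic spike, newsletter send) = 0.039900/0.549120 ≈ 0.0727.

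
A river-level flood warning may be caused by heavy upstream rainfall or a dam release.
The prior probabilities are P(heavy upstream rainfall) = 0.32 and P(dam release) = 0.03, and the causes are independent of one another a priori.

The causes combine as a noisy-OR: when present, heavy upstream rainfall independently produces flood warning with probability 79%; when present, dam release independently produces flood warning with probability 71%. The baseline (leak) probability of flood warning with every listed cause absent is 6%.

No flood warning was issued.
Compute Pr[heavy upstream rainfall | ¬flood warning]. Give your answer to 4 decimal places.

Under noisy-OR, P(flood warning | causes) = 1 − (1−0.06)·∏(1−qᵢ) over the active causes.
P(¬flood warning) = 0.94×0.68×0.97 + 0.2726×0.68×0.03 + 0.1974×0.32×0.97 + 0.057246×0.32×0.03 = 0.620024 + 0.005561 + 0.061273 + 0.000550 = 0.687408
The heavy upstream rainfall-present share is 0.061273 + 0.000550 = 0.061823.
Hence the posterior is 0.061823/0.687408 ≈ 0.0899.

Pr[heavy upstream rainfall | ¬flood warning] ≈ 0.0899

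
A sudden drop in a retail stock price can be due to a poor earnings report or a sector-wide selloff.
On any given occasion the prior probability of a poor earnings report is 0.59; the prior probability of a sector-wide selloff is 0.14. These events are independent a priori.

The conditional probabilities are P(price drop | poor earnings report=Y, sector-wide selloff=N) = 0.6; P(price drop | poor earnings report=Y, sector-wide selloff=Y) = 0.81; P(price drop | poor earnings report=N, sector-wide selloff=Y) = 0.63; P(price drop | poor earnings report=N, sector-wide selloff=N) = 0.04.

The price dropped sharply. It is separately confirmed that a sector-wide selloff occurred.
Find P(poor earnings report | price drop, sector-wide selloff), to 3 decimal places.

P(poor earnings report | price drop, sector-wide selloff) ≈ 0.649

By total probability over both values of poor earnings report:
  P(price drop | sector-wide selloff) = 0.63·0.41 + 0.81·0.59
        = 0.258300 + 0.477900 = 0.736200
The terms with poor earnings report present sum to 0.477900, so
  P(poor earnings report | price drop, sector-wide selloff) = 0.477900 / 0.736200 ≈ 0.649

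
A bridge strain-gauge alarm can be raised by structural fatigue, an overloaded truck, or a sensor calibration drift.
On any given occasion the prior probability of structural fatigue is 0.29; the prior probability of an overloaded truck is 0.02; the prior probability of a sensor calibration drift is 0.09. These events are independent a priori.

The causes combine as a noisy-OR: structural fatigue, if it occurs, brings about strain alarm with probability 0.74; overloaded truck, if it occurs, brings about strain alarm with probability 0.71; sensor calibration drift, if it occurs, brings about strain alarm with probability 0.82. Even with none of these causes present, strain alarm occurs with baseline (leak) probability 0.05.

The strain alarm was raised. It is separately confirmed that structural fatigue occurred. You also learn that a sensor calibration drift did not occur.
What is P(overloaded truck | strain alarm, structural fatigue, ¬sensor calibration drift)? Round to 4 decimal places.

P(overloaded truck | strain alarm, structural fatigue, ¬sensor calibration drift) ≈ 0.0245

Under noisy-OR, P(strain alarm | causes) = 1 − (1−0.05)·∏(1−qᵢ) over the active causes.
P(strain alarm | structural fatigue, ¬sensor calibration drift) = 0.753·0.98 + 0.92837·0.02 = 0.737940 + 0.018567 = 0.756507
Of this, 0.018567 comes from 0.92837·0.02 (the overloaded truck=true cases).
P(overloaded truck | strain alarm, structural fatigue, ¬sensor calibration drift) = 0.018567 / 0.756507 ≈ 0.0245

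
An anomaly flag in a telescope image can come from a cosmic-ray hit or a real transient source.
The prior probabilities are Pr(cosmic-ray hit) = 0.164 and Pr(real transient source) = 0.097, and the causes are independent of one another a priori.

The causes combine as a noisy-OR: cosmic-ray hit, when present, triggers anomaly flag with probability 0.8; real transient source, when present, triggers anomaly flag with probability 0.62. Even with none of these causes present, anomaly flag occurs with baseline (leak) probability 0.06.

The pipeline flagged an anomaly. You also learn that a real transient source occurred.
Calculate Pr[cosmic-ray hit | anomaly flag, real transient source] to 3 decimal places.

Under noisy-OR, P(anomaly flag | causes) = 1 − (1−0.06)·∏(1−qᵢ) over the active causes.
For the numerator, keep only cosmic-ray hit=true terms: 0.92856·0.164 = 0.152284
Denominator P(anomaly flag | real transient source): 0.6428·0.836 + 0.92856·0.164 = 0.689665
Posterior = 0.152284 / 0.689665 ≈ 0.221

Pr[cosmic-ray hit | anomaly flag, real transient source] ≈ 0.221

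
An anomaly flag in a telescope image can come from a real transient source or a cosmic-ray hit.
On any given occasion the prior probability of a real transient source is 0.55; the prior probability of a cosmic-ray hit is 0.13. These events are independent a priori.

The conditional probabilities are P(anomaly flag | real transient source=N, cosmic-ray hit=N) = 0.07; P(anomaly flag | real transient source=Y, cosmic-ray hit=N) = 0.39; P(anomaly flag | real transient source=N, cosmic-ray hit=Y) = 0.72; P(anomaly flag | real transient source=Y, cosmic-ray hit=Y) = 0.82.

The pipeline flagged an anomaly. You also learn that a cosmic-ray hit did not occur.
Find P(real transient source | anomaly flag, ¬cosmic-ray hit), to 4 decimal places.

P(real transient source | anomaly flag, ¬cosmic-ray hit) ≈ 0.8720

Weight on real transient source=true, given the evidence: 0.39*0.55 = 0.214500
Normalizer over all consistent configurations: 0.07*0.45 + 0.39*0.55 = 0.246000
Posterior = 0.214500 / 0.246000 ≈ 0.8720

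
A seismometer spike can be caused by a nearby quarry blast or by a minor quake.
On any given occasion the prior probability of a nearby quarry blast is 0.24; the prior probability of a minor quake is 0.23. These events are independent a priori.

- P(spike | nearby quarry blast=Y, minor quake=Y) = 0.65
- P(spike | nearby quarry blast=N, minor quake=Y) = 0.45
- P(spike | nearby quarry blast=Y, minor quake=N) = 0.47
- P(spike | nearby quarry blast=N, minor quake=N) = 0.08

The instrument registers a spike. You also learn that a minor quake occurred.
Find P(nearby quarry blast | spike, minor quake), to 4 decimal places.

Numerator (weight on configurations with nearby quarry blast): 0.65*0.24 = 0.156000
Denominator P(spike | minor quake): 0.45*0.76 + 0.65*0.24 = 0.498000
P(nearby quarry blast | spike, minor quake) = 0.156000/0.498000 ≈ 0.3133

P(nearby quarry blast | spike, minor quake) ≈ 0.3133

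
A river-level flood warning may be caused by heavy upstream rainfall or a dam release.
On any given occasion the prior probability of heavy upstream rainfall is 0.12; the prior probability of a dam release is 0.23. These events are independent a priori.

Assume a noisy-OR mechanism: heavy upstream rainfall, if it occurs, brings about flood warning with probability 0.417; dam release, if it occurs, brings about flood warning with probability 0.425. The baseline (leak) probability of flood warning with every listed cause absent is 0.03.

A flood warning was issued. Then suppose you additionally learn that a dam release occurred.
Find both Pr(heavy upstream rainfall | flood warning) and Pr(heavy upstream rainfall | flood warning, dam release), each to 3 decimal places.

Under noisy-OR, P(flood warning | causes) = 1 − (1−0.03)·∏(1−qᵢ) over the active causes.
For the numerator, keep only heavy upstream rainfall=true terms: 0.040147 + 0.018625 = 0.058772
The normalizing constant is 0.03×0.88×0.77 + 0.44225×0.88×0.23 + 0.43449×0.12×0.77 + 0.674832×0.12×0.23 = 0.168611
P(heavy upstream rainfall | flood warning) = 0.058772/0.168611 ≈ 0.349

Now condition on the additional information:
Sum P(flood warning|·) weighted by the priors over both values of heavy upstream rainfall:
  P(flood warning | dam release) = 0.44225·0.88 + 0.674832·0.12
        = 0.389180 + 0.080980 = 0.470160
Keeping only the heavy upstream rainfall-present terms gives 0.080980, so
  P(heavy upstream rainfall | flood warning, dam release) = 0.080980 / 0.470160 ≈ 0.172

Pr(heavy upstream rainfall | flood warning) ≈ 0.349; Pr(heavy upstream rainfall | flood warning, dam release) ≈ 0.172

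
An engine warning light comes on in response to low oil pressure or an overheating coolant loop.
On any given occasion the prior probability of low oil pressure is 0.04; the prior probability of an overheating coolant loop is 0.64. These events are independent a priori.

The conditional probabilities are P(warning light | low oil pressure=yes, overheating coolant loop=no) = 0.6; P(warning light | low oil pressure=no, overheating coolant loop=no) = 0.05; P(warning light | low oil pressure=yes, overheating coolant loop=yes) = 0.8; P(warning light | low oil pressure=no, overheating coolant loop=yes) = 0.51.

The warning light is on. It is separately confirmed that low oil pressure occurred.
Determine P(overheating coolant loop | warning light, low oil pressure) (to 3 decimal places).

P(overheating coolant loop | warning light, low oil pressure) ≈ 0.703

Enumerate both values of overheating coolant loop and weight by the priors:
  P(warning light | low oil pressure) = 0.6×0.36 + 0.8×0.64
        = 0.216000 + 0.512000 = 0.728000
Keeping only the overheating coolant loop-present terms gives 0.512000, so
  P(overheating coolant loop | warning light, low oil pressure) = 0.512000 / 0.728000 ≈ 0.703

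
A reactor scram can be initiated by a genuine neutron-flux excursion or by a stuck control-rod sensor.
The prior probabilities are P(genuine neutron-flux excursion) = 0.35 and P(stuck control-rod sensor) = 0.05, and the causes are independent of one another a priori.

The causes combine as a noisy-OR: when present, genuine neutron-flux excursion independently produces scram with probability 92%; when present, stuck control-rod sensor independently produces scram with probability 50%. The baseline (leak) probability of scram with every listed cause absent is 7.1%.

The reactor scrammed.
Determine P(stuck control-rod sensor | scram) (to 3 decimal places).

P(stuck control-rod sensor | scram) ≈ 0.089

Under noisy-OR, P(scram | causes) = 1 − (1−0.071)·∏(1−qᵢ) over the active causes.
P(scram) = 0.071*0.65*0.95 + 0.5355*0.65*0.05 + 0.92568*0.35*0.95 + 0.96284*0.35*0.05 = 0.043842 + 0.017404 + 0.307789 + 0.016850 = 0.385885
Restricting to configurations with stuck control-rod sensor present: 0.017404 + 0.016850 = 0.034254.
P(stuck control-rod sensor | scram) = 0.034254 / 0.385885 ≈ 0.089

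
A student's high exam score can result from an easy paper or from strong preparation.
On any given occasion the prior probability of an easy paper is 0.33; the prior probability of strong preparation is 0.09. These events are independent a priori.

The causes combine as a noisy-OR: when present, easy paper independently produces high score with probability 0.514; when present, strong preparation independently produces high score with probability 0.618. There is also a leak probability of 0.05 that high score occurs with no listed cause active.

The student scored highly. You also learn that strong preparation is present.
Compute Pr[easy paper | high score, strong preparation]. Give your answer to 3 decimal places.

Under noisy-OR, P(high score | causes) = 1 − (1−0.05)·∏(1−qᵢ) over the active causes.
Enumerate both values of easy paper and weight by the priors:
  P(high score | strong preparation) = 0.6371×0.67 + 0.823631×0.33
        = 0.426857 + 0.271798 = 0.698655
Keeping only the easy paper-present terms gives 0.271798, so
  P(easy paper | high score, strong preparation) = 0.271798 / 0.698655 ≈ 0.389

Pr[easy paper | high score, strong preparation] ≈ 0.389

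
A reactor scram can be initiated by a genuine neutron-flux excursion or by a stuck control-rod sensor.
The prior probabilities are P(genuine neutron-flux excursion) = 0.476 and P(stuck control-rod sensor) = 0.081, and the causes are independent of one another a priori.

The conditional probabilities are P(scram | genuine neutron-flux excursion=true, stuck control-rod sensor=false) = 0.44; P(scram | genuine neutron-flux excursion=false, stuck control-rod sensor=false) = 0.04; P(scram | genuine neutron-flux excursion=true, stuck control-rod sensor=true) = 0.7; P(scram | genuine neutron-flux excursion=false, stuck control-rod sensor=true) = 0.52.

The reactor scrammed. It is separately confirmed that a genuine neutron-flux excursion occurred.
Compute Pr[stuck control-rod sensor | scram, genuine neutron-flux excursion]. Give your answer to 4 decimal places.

Pr[stuck control-rod sensor | scram, genuine neutron-flux excursion] ≈ 0.1230

Numerator (weight on configurations with stuck control-rod sensor): 0.7·0.081 = 0.056700
Denominator P(scram | genuine neutron-flux excursion): 0.44·0.919 + 0.7·0.081 = 0.461060
Posterior = 0.056700 / 0.461060 ≈ 0.1230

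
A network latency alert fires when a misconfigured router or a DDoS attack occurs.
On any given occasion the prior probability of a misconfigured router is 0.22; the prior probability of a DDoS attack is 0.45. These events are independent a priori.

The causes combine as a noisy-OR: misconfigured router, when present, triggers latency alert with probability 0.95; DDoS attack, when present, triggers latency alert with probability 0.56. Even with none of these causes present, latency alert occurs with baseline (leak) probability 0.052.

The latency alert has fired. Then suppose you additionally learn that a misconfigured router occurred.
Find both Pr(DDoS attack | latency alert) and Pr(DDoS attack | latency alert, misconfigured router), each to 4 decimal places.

Under noisy-OR, P(latency alert | causes) = 1 − (1−0.052)·∏(1−qᵢ) over the active causes.
P(latency alert) = 0.052*0.78*0.55 + 0.58288*0.78*0.45 + 0.9526*0.22*0.55 + 0.979144*0.22*0.45 = 0.022308 + 0.204591 + 0.115265 + 0.096935 = 0.439099
Restricting to configurations with DDoS attack present: 0.204591 + 0.096935 = 0.301526.
So P(DDoS attack | latency alert) = 0.301526/0.439099 ≈ 0.6867.

Now condition on the additional information:
Numerator (weight on configurations with DDoS attack): 0.979144·0.45 = 0.440615
The normalizing constant is 0.9526·0.55 + 0.979144·0.45 = 0.964545
Posterior = 0.440615 / 0.964545 ≈ 0.4568

Pr(DDoS attack | latency alert) ≈ 0.6867; Pr(DDoS attack | latency alert, misconfigured router) ≈ 0.4568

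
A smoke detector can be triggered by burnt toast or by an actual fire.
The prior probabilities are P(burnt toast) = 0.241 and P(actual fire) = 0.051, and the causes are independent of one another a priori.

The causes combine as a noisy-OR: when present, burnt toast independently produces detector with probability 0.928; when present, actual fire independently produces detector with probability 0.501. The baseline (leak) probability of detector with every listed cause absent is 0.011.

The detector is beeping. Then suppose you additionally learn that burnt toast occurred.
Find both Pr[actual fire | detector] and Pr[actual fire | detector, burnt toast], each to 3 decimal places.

Under noisy-OR, P(detector | causes) = 1 − (1−0.011)·∏(1−qᵢ) over the active causes.
By total probability over the 4 (burnt toast, actual fire) configurations:
  P(detector) = 0.011*0.759*0.949 + 0.506489*0.759*0.051 + 0.928792*0.241*0.949 + 0.964467*0.241*0.051
        = 0.007923 + 0.019606 + 0.212423 + 0.011854 = 0.251806
The terms with actual fire present sum to 0.031460, so
  P(actual fire | detector) = 0.031460 / 0.251806 ≈ 0.125

Now condition on the additional information:
For the numerator, keep only actual fire=true terms: 0.964467·0.051 = 0.049188
The normalizing constant is 0.928792·0.949 + 0.964467·0.051 = 0.930612
Posterior = 0.049188 / 0.930612 ≈ 0.053
This is intercausal reasoning (explaining away): once burnt toast accounts for the detector, actual fire becomes less likely.

Pr[actual fire | detector] ≈ 0.125; Pr[actual fire | detector, burnt toast] ≈ 0.053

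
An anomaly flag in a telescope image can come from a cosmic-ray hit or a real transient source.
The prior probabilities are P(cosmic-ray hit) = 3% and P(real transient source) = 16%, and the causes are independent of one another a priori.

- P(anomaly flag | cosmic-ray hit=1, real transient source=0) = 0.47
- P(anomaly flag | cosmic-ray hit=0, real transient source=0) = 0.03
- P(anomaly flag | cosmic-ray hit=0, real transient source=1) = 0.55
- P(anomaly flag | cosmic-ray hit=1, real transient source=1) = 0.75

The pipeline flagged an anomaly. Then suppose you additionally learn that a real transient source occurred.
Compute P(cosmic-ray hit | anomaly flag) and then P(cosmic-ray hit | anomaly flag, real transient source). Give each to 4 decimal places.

P(cosmic-ray hit | anomaly flag) ≈ 0.1233; P(cosmic-ray hit | anomaly flag, real transient source) ≈ 0.0405

Sum P(anomaly flag|·) weighted by the priors over the 4 (cosmic-ray hit, real transient source) configurations:
  P(anomaly flag) = 0.03·0.97·0.84 + 0.55·0.97·0.16 + 0.47·0.03·0.84 + 0.75·0.03·0.16
        = 0.024444 + 0.085360 + 0.011844 + 0.003600 = 0.125248
Keeping only the cosmic-ray hit-present terms gives 0.015444, so
  P(cosmic-ray hit | anomaly flag) = 0.015444 / 0.125248 ≈ 0.1233

Now also conditioning on real transient source=true:
Weight on cosmic-ray hit=true, given the evidence: 0.75*0.03 = 0.022500
Normalizer over all consistent configurations: 0.55*0.97 + 0.75*0.03 = 0.556000
P(cosmic-ray hit | anomaly flag, real transient source) = 0.022500/0.556000 ≈ 0.0405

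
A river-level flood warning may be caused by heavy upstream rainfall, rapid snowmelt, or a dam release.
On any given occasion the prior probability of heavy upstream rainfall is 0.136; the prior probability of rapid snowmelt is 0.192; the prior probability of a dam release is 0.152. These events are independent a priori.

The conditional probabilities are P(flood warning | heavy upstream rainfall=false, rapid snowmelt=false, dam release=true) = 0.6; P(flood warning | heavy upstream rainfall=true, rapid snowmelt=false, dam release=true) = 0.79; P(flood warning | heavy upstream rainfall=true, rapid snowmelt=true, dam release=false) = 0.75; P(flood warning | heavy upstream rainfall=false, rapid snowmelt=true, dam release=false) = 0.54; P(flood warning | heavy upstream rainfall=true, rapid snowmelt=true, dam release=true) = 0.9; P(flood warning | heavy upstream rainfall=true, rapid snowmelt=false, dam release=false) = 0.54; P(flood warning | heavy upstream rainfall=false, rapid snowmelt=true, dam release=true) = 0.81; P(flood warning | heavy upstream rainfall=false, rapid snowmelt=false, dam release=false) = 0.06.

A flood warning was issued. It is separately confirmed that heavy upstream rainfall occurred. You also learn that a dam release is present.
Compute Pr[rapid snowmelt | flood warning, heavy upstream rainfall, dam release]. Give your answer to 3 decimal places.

Pr[rapid snowmelt | flood warning, heavy upstream rainfall, dam release] ≈ 0.213

Weight on rapid snowmelt=true, given the evidence: 0.9·0.192 = 0.172800
Denominator P(flood warning | heavy upstream rainfall, dam release): 0.79·0.808 + 0.9·0.192 = 0.811120
P(rapid snowmelt | flood warning, heavy upstream rainfall, dam release) = 0.172800/0.811120 ≈ 0.213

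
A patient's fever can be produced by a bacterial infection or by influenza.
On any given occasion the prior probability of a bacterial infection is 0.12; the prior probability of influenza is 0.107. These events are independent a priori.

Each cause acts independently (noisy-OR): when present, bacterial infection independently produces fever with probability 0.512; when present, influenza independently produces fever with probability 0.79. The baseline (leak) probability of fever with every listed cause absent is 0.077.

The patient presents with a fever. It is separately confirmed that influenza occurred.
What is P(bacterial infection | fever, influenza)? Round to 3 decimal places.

P(bacterial infection | fever, influenza) ≈ 0.133

Under noisy-OR, P(fever | causes) = 1 − (1−0.077)·∏(1−qᵢ) over the active causes.
Enumerate both values of bacterial infection and weight by the priors:
  P(fever | influenza) = 0.80617×0.88 + 0.905411×0.12
        = 0.709430 + 0.108649 = 0.818079
Keeping only the bacterial infection-present terms gives 0.108649, so
  P(bacterial infection | fever, influenza) = 0.108649 / 0.818079 ≈ 0.133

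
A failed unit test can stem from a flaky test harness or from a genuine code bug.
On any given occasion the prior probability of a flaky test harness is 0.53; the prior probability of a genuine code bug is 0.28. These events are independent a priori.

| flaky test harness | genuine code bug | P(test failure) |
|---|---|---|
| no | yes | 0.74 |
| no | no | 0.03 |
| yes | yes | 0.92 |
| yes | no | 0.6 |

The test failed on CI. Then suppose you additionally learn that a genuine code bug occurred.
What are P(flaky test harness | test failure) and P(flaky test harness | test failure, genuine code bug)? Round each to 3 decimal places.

P(test failure) = 0.03·0.47·0.72 + 0.74·0.47·0.28 + 0.6·0.53·0.72 + 0.92·0.53·0.28 = 0.010152 + 0.097384 + 0.228960 + 0.136528 = 0.473024
Of this, 0.365488 comes from 0.228960 + 0.136528 (the flaky test harness=true cases).
Hence the posterior is 0.365488/0.473024 ≈ 0.773.

Now also conditioning on genuine code bug=true:
Weight on flaky test harness=true, given the evidence: 0.92·0.53 = 0.487600
Normalizer over all consistent configurations: 0.74·0.47 + 0.92·0.53 = 0.835400
Posterior = 0.487600 / 0.835400 ≈ 0.584
This is intercausal reasoning (explaining away): once genuine code bug accounts for the test failure, flaky test harness becomes less likely.

P(flaky test harness | test failure) ≈ 0.773; P(flaky test harness | test failure, genuine code bug) ≈ 0.584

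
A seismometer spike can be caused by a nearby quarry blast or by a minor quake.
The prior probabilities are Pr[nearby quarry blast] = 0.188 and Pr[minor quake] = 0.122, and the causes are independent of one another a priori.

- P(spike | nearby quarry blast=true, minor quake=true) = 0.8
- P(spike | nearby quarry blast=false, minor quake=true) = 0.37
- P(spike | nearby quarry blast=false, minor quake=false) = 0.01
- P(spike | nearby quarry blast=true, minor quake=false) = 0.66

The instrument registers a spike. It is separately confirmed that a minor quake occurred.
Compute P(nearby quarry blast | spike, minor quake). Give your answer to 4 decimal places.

P(nearby quarry blast | spike, minor quake) ≈ 0.3336

Enumerate both values of nearby quarry blast and weight by the priors:
  P(spike | minor quake) = 0.37·0.812 + 0.8·0.188
        = 0.300440 + 0.150400 = 0.450840
Configurations with nearby quarry blast contribute 0.150400, so
  P(nearby quarry blast | spike, minor quake) = 0.150400 / 0.450840 ≈ 0.3336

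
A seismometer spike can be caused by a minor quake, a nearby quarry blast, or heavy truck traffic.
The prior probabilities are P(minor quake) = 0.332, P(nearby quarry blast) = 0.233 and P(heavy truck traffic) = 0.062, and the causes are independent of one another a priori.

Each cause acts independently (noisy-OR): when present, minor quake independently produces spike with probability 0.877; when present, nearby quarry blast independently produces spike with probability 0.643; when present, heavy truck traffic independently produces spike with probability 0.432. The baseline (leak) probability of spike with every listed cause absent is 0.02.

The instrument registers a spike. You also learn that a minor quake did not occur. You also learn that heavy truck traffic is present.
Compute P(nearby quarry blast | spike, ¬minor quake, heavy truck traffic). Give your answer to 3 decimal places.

P(nearby quarry blast | spike, ¬minor quake, heavy truck traffic) ≈ 0.354

Under noisy-OR, P(spike | causes) = 1 − (1−0.02)·∏(1−qᵢ) over the active causes.
By total probability over both values of nearby quarry blast:
  P(spike | ¬minor quake, heavy truck traffic) = 0.44336·0.767 + 0.80128·0.233
        = 0.340057 + 0.186698 = 0.526755
Configurations with nearby quarry blast contribute 0.186698, so
  P(nearby quarry blast | spike, ¬minor quake, heavy truck traffic) = 0.186698 / 0.526755 ≈ 0.354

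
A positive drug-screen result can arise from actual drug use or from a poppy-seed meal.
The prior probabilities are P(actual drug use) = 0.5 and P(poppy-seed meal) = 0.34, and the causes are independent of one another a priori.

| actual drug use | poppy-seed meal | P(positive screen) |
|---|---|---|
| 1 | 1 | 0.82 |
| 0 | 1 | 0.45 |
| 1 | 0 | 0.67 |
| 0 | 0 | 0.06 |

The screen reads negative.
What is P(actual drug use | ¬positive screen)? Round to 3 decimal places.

P(¬positive screen) = 0.94·0.5·0.66 + 0.55·0.5·0.34 + 0.33·0.5·0.66 + 0.18·0.5·0.34 = 0.310200 + 0.093500 + 0.108900 + 0.030600 = 0.543200
The actual drug use-present share is 0.108900 + 0.030600 = 0.139500.
P(actual drug use | ¬positive screen) = 0.139500 / 0.543200 ≈ 0.257

P(actual drug use | ¬positive screen) ≈ 0.257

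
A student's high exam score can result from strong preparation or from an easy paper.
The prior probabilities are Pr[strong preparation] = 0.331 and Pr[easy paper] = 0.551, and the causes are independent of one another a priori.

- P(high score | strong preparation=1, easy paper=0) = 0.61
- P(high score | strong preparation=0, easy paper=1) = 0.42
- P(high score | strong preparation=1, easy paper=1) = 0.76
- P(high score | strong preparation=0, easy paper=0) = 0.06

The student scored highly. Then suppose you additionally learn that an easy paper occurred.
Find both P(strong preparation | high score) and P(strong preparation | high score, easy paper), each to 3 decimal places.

P(high score) = 0.06×0.669×0.449 + 0.42×0.669×0.551 + 0.61×0.331×0.449 + 0.76×0.331×0.551 = 0.018023 + 0.154820 + 0.090658 + 0.138610 = 0.402111
Restricting to configurations with strong preparation present: 0.090658 + 0.138610 = 0.229268.
Hence the posterior is 0.229268/0.402111 ≈ 0.570.

Now also conditioning on easy paper=true:
P(high score | easy paper) = 0.42×0.669 + 0.76×0.331 = 0.280980 + 0.251560 = 0.532540
The strong preparation-present share is 0.76×0.331 = 0.251560.
Hence the posterior is 0.251560/0.532540 ≈ 0.472.

P(strong preparation | high score) ≈ 0.570; P(strong preparation | high score, easy paper) ≈ 0.472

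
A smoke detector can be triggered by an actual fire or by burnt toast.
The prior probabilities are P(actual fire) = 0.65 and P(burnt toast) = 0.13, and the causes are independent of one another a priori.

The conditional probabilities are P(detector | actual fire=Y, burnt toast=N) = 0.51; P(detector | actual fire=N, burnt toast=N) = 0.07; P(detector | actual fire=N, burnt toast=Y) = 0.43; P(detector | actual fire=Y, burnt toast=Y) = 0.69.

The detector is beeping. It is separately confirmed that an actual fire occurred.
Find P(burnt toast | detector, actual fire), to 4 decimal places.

P(burnt toast | detector, actual fire) ≈ 0.1682

P(detector | actual fire) = 0.51*0.87 + 0.69*0.13 = 0.443700 + 0.089700 = 0.533400
Restricting to configurations with burnt toast present: 0.69*0.13 = 0.089700.
P(burnt toast | detector, actual fire) = 0.089700 / 0.533400 ≈ 0.1682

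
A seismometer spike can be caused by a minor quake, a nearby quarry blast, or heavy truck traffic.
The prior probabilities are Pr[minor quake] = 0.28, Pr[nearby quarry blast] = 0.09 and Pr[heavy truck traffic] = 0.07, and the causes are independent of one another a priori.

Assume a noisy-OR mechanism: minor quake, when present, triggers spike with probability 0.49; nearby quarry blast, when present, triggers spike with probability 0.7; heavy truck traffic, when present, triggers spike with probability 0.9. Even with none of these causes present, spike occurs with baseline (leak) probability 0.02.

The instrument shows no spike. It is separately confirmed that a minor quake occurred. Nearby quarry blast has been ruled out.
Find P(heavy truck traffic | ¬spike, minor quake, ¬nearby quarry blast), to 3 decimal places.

Under noisy-OR, P(spike | causes) = 1 − (1−0.02)·∏(1−qᵢ) over the active causes.
Sum P(¬spike|·) weighted by the priors over both values of heavy truck traffic:
  P(¬spike | minor quake, ¬nearby quarry blast) = 0.4998*0.93 + 0.04998*0.07
        = 0.464814 + 0.003499 = 0.468313
The terms with heavy truck traffic present sum to 0.003499, so
  P(heavy truck traffic | ¬spike, minor quake, ¬nearby quarry blast) = 0.003499 / 0.468313 ≈ 0.007

P(heavy truck traffic | ¬spike, minor quake, ¬nearby quarry blast) ≈ 0.007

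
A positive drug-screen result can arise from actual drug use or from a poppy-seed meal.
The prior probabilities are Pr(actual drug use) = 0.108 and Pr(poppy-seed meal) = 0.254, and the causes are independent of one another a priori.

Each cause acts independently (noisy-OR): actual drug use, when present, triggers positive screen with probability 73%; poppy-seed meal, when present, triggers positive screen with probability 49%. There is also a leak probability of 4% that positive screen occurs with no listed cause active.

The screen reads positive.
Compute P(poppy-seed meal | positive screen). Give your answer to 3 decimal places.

Under noisy-OR, P(positive screen | causes) = 1 − (1−0.04)·∏(1−qᵢ) over the active causes.
Enumerate the 4 (actual drug use, poppy-seed meal) configurations and weight by the priors:
  P(positive screen) = 0.04·0.892·0.746 + 0.5104·0.892·0.254 + 0.7408·0.108·0.746 + 0.867808·0.108·0.254
        = 0.026617 + 0.115640 + 0.059685 + 0.023806 = 0.225748
The terms with poppy-seed meal present sum to 0.139446, so
  P(poppy-seed meal | positive screen) = 0.139446 / 0.225748 ≈ 0.618

P(poppy-seed meal | positive screen) ≈ 0.618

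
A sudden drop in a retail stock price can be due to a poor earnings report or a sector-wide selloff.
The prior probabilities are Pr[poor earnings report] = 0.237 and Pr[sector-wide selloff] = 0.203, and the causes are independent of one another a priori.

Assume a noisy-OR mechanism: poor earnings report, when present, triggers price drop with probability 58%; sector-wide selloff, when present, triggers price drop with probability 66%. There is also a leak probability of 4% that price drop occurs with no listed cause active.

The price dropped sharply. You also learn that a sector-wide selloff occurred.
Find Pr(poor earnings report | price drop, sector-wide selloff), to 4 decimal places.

Pr(poor earnings report | price drop, sector-wide selloff) ≈ 0.2846

Under noisy-OR, P(price drop | causes) = 1 − (1−0.04)·∏(1−qᵢ) over the active causes.
P(price drop | sector-wide selloff) = 0.6736·0.763 + 0.862912·0.237 = 0.513957 + 0.204510 = 0.718467
The poor earnings report-present share is 0.862912·0.237 = 0.204510.
P(poor earnings report | price drop, sector-wide selloff) = 0.204510 / 0.718467 ≈ 0.2846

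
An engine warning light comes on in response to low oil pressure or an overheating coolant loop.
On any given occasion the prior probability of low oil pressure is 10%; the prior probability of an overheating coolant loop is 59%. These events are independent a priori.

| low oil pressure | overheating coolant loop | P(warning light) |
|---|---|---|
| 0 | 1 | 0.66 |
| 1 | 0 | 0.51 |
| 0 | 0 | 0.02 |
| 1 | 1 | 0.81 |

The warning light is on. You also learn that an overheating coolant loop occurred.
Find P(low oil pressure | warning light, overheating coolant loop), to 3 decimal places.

P(low oil pressure | warning light, overheating coolant loop) ≈ 0.120

P(warning light | overheating coolant loop) = 0.66×0.9 + 0.81×0.1 = 0.594000 + 0.081000 = 0.675000
The low oil pressure-present share is 0.81×0.1 = 0.081000.
Hence the posterior is 0.081000/0.675000 ≈ 0.120.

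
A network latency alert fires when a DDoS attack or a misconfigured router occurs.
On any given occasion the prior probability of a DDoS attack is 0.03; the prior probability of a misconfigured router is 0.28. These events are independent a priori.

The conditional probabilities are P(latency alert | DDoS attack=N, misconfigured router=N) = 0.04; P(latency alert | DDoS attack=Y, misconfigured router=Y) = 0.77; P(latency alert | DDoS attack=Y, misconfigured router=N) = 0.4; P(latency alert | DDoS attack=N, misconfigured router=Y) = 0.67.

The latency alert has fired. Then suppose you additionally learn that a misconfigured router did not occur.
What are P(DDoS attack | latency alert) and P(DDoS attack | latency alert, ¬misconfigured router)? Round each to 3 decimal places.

P(DDoS attack | latency alert) ≈ 0.067; P(DDoS attack | latency alert, ¬misconfigured router) ≈ 0.236

P(latency alert) = 0.04·0.97·0.72 + 0.67·0.97·0.28 + 0.4·0.03·0.72 + 0.77·0.03·0.28 = 0.027936 + 0.181972 + 0.008640 + 0.006468 = 0.225016
Restricting to configurations with DDoS attack present: 0.008640 + 0.006468 = 0.015108.
Hence the posterior is 0.015108/0.225016 ≈ 0.067.

Now also conditioning on misconfigured router≠true:
Weight on DDoS attack=true, given the evidence: 0.4·0.03 = 0.012000
Normalizer over all consistent configurations: 0.04·0.97 + 0.4·0.03 = 0.050800
Posterior = 0.012000 / 0.050800 ≈ 0.236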